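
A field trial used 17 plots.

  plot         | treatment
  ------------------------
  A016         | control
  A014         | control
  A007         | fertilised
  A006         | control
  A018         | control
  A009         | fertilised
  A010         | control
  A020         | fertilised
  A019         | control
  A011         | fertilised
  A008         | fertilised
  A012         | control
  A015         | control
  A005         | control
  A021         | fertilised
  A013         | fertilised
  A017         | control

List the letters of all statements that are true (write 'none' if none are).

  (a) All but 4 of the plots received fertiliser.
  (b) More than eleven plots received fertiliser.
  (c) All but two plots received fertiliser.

|A| = 17, |A ∩ B| = 7, |A ∖ B| = 10.
(a) |A ∖ B| = 4: fails.
(b) |A ∩ B| > 11: fails.
(c) |A ∖ B| = 2: fails.

none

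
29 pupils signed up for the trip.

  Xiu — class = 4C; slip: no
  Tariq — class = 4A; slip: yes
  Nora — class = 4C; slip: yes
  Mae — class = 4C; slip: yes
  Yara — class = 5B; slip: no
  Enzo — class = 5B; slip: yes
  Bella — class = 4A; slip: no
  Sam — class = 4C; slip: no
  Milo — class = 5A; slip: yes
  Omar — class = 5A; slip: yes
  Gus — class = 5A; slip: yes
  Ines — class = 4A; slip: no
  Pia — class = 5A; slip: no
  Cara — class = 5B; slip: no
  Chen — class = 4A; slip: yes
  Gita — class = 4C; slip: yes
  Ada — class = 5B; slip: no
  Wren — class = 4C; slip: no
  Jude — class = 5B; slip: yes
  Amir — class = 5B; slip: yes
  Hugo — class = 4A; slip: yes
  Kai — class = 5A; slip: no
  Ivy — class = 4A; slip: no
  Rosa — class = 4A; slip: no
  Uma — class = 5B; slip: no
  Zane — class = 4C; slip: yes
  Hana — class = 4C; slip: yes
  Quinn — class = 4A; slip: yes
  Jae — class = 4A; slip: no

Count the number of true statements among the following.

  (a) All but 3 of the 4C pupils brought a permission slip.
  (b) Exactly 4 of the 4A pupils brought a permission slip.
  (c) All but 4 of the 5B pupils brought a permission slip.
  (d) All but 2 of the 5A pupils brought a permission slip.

4

(a) 4C: |A| = 8, |A ∩ B| = 5; needs |A ∖ B| = 3 — true.
(b) 4A: |A| = 9, |A ∩ B| = 4; needs |A ∩ B| = 4 — true.
(c) 5B: |A| = 7, |A ∩ B| = 3; needs |A ∖ B| = 4 — true.
(d) 5A: |A| = 5, |A ∩ B| = 3; needs |A ∖ B| = 2 — true.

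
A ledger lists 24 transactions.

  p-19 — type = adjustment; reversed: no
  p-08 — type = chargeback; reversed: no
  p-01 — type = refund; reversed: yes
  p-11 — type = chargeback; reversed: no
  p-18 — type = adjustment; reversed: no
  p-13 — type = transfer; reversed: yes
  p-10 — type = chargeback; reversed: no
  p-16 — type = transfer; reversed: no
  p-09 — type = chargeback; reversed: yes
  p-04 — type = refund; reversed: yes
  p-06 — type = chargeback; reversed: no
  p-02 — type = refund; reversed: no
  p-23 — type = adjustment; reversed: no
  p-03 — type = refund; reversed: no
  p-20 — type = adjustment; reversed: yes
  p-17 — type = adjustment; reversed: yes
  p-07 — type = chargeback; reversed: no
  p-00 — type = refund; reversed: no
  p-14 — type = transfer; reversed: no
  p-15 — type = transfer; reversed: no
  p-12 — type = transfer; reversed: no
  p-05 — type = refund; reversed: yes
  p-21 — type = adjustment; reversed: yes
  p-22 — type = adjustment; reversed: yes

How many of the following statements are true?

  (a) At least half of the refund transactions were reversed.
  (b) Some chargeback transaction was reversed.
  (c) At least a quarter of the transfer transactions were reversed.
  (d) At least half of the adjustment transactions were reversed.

(a) refund: |A| = 6, |A ∩ B| = 3; needs |A ∩ B| ≥ |A ∖ B| — true.
(b) chargeback: |A| = 6, |A ∩ B| = 1; needs A ∩ B ≠ ∅ (|A ∩ B| ≥ 1) — true.
(c) transfer: |A| = 5, |A ∩ B| = 1; needs |A ∩ B| / |A| ≥ 1/4 — false.
(d) adjustment: |A| = 7, |A ∩ B| = 4; needs |A ∩ B| ≥ |A ∖ B| — true.

3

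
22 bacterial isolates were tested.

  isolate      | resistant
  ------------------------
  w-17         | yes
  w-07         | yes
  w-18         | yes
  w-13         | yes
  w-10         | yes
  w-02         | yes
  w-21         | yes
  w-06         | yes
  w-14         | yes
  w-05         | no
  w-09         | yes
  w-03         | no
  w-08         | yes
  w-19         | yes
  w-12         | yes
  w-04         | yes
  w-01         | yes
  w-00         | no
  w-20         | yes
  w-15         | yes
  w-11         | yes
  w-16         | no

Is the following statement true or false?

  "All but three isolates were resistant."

The determiner here denotes the relation: |A ∖ B| = 3.
|A| = 22, |A ∩ B| = 18, |A ∖ B| = 4.
|A ∖ B| = 4, so the statement is false.

False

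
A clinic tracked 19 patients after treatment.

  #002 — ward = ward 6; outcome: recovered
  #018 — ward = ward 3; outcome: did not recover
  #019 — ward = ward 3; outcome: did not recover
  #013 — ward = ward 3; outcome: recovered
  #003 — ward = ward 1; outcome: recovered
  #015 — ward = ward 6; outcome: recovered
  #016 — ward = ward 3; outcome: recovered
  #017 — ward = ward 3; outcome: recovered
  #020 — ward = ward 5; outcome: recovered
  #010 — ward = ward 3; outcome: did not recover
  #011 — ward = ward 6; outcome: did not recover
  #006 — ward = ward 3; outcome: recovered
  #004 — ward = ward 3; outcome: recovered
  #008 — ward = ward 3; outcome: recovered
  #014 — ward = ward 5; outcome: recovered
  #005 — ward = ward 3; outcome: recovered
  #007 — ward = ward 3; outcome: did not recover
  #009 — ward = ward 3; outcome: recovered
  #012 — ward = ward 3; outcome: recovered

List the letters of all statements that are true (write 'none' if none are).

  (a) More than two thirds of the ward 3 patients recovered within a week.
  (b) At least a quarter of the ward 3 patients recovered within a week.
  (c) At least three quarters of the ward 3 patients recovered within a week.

(a), (b)

|A| = 13, |A ∩ B| = 9, |A ∖ B| = 4.
(a) |A ∩ B| / |A| > 2/3: holds.
(b) |A ∩ B| / |A| ≥ 1/4: holds.
(c) |A ∩ B| / |A| ≥ 3/4: fails.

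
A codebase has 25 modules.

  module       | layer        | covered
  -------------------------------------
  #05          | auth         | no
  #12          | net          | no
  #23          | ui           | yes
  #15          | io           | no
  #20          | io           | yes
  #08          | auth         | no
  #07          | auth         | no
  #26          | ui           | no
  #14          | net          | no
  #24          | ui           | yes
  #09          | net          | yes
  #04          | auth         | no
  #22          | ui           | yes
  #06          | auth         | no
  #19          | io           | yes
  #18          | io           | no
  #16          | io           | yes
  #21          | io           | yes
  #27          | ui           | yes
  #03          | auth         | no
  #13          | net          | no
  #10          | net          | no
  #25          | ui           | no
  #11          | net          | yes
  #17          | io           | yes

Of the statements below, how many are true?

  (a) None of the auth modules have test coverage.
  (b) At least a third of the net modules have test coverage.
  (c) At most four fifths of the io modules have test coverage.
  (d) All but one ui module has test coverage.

(a) auth: |A| = 6, |A ∩ B| = 0; needs A ∩ B = ∅ (|A ∩ B| = 0) — true.
(b) net: |A| = 6, |A ∩ B| = 2; needs |A ∩ B| / |A| ≥ 1/3 — true.
(c) io: |A| = 7, |A ∩ B| = 5; needs |A ∩ B| / |A| ≤ 4/5 — true.
(d) ui: |A| = 6, |A ∩ B| = 4; needs |A ∖ B| = 1 — false.

3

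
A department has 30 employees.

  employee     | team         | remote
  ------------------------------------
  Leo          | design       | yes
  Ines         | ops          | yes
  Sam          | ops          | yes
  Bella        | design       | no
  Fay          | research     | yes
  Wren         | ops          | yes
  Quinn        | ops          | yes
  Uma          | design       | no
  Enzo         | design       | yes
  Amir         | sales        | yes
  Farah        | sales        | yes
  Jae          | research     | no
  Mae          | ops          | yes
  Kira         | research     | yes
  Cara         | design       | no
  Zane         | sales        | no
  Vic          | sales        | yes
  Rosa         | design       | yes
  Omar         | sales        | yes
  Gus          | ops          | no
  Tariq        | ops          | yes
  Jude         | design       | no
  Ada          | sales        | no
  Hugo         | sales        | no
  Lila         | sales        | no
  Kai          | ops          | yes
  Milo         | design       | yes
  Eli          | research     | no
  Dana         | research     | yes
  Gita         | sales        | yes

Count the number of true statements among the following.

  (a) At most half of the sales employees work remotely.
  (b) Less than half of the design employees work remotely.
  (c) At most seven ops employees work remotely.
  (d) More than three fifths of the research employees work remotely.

(a) sales: |A| = 9, |A ∩ B| = 5; needs |A ∩ B| ≤ |A ∖ B| — false.
(b) design: |A| = 8, |A ∩ B| = 4; needs |A ∩ B| < |A ∖ B| — false.
(c) ops: |A| = 8, |A ∩ B| = 7; needs |A ∩ B| ≤ 7 — true.
(d) research: |A| = 5, |A ∩ B| = 3; needs |A ∩ B| / |A| > 3/5 — false.

1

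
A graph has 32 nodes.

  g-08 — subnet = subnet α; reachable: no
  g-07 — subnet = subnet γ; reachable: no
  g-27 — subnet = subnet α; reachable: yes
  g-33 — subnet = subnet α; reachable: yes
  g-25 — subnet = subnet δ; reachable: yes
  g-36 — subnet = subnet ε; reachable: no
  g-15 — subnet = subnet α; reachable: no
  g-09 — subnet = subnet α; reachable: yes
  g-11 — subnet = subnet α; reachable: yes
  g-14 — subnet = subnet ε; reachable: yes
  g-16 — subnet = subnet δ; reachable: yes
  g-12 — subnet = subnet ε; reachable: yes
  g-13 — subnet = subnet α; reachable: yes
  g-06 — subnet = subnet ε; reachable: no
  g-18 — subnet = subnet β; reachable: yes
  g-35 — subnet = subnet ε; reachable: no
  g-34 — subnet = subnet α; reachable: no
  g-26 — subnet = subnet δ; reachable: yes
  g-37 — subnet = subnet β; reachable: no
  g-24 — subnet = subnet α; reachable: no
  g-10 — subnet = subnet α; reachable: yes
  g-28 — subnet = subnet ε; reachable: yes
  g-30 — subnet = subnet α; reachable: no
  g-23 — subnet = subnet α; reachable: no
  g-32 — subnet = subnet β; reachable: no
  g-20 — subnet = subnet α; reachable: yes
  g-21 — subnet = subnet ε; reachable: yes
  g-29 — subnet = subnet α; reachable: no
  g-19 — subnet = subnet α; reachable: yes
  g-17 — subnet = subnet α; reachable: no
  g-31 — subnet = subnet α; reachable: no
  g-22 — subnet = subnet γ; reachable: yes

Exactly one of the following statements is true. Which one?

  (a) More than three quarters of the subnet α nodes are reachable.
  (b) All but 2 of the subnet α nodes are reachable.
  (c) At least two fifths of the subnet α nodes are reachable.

|A| = 17, |A ∩ B| = 8, |A ∖ B| = 9.
(a) requires |A ∩ B| / |A| > 3/4: false.
(b) requires |A ∖ B| = 2: false.
(c) requires |A ∩ B| / |A| ≥ 2/5: true.

(c)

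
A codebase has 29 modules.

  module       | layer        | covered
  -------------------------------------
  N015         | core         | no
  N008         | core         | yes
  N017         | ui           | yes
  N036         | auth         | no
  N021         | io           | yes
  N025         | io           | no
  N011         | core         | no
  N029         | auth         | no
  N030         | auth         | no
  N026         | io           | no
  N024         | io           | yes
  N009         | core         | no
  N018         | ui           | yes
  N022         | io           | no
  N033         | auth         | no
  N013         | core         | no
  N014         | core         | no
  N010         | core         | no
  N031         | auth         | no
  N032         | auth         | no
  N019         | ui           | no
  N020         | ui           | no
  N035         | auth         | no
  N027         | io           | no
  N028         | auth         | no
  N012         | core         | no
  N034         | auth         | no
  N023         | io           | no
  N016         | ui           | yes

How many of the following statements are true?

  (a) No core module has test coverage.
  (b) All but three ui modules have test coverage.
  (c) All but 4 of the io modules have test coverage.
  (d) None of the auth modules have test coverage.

(a) core: |A| = 8, |A ∩ B| = 1; needs A ∩ B = ∅ (|A ∩ B| = 0) — false.
(b) ui: |A| = 5, |A ∩ B| = 3; needs |A ∖ B| = 3 — false.
(c) io: |A| = 7, |A ∩ B| = 2; needs |A ∖ B| = 4 — false.
(d) auth: |A| = 9, |A ∩ B| = 0; needs A ∩ B = ∅ (|A ∩ B| = 0) — true.

1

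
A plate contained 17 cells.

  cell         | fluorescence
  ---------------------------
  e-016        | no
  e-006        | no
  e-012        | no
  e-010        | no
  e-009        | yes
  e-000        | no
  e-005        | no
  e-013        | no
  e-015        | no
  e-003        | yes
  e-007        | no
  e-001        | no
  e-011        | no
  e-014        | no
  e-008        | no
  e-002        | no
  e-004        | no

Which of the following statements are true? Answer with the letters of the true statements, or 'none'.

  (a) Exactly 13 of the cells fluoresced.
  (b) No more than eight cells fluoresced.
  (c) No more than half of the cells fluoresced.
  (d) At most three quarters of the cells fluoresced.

(b), (c), (d)

|A| = 17, |A ∩ B| = 2, |A ∖ B| = 15.
(a) |A ∩ B| = 13: fails.
(b) |A ∩ B| ≤ 8: holds.
(c) |A ∩ B| ≤ |A ∖ B|: holds.
(d) |A ∩ B| / |A| ≤ 3/4: holds.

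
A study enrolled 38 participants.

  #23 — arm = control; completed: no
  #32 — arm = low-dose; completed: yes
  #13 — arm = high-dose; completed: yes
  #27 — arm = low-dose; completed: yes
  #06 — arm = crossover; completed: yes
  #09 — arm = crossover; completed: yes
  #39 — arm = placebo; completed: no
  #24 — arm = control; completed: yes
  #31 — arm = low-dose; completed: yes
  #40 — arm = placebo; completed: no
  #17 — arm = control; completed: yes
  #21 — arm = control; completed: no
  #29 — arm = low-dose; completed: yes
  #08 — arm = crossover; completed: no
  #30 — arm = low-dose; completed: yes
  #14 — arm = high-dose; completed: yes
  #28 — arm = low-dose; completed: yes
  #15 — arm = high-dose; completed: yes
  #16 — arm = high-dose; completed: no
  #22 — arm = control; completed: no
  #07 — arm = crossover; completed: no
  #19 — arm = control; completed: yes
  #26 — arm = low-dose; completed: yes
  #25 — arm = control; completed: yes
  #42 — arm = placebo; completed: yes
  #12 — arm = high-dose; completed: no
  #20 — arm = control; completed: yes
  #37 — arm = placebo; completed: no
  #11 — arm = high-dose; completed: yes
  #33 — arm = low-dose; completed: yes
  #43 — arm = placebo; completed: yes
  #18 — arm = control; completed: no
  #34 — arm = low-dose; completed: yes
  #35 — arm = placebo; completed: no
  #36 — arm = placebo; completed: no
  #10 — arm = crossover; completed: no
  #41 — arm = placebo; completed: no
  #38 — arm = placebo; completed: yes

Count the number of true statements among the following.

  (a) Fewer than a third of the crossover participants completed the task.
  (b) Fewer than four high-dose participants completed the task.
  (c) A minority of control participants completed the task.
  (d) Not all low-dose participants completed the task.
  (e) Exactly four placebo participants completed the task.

(a) crossover: |A| = 5, |A ∩ B| = 2; needs |A ∩ B| / |A| < 1/3 — false.
(b) high-dose: |A| = 6, |A ∩ B| = 4; needs |A ∩ B| < 4 — false.
(c) control: |A| = 9, |A ∩ B| = 5; needs |A ∩ B| < |A ∖ B| — false.
(d) low-dose: |A| = 9, |A ∩ B| = 9; needs A ⊄ B (|A ∖ B| ≥ 1) — false.
(e) placebo: |A| = 9, |A ∩ B| = 3; needs |A ∩ B| = 4 — false.

0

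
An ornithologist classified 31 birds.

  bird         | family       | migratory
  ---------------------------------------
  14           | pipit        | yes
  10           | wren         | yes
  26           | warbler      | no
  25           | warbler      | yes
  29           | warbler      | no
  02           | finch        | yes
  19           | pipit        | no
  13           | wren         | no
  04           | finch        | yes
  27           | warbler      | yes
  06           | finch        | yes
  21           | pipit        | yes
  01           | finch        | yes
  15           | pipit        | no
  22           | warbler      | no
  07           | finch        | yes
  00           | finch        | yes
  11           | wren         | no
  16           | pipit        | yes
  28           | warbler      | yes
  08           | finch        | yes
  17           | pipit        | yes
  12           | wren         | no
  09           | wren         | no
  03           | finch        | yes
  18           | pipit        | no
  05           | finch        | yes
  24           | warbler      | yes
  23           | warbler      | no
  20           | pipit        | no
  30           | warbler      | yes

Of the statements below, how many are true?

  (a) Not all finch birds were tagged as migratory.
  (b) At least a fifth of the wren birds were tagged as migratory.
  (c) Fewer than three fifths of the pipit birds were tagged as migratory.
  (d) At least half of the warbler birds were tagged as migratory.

3

(a) finch: |A| = 9, |A ∩ B| = 9; needs A ⊄ B (|A ∖ B| ≥ 1) — false.
(b) wren: |A| = 5, |A ∩ B| = 1; needs |A ∩ B| / |A| ≥ 1/5 — true.
(c) pipit: |A| = 8, |A ∩ B| = 4; needs |A ∩ B| / |A| < 3/5 — true.
(d) warbler: |A| = 9, |A ∩ B| = 5; needs |A ∩ B| ≥ |A ∖ B| — true.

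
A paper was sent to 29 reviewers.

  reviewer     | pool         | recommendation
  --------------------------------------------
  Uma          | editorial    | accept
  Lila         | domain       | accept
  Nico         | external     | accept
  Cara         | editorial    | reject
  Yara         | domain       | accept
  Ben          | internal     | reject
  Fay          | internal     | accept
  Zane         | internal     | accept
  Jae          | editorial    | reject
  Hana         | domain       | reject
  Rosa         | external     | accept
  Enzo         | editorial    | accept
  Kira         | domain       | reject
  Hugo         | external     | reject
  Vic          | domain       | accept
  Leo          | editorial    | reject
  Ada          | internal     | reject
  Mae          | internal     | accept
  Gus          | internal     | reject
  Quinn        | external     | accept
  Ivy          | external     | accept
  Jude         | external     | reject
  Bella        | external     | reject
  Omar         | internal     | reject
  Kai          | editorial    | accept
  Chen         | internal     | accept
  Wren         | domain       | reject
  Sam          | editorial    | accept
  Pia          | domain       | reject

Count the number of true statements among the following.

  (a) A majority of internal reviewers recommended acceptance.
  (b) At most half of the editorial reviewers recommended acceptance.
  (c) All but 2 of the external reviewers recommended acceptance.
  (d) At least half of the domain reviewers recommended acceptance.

(a) internal: |A| = 8, |A ∩ B| = 4; needs |A ∩ B| > |A ∖ B| — false.
(b) editorial: |A| = 7, |A ∩ B| = 4; needs |A ∩ B| ≤ |A ∖ B| — false.
(c) external: |A| = 7, |A ∩ B| = 4; needs |A ∖ B| = 2 — false.
(d) domain: |A| = 7, |A ∩ B| = 3; needs |A ∩ B| ≥ |A ∖ B| — false.

0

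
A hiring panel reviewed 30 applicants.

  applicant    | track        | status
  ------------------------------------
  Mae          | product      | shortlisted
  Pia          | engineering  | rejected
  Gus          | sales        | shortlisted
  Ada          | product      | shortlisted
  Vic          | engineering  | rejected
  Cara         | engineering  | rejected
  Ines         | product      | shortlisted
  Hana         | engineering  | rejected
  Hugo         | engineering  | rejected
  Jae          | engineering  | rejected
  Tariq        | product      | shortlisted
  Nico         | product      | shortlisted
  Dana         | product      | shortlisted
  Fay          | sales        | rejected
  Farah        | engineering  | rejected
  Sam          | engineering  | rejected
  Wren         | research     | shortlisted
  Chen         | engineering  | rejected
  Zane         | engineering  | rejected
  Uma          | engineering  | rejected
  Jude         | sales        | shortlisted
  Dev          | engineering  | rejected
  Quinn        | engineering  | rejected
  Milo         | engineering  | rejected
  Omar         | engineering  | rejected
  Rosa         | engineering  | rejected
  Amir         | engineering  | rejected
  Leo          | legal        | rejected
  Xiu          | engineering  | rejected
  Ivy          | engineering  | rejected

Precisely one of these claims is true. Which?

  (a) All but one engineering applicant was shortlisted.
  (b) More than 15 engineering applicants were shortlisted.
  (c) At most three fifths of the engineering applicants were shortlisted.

|A| = 19, |A ∩ B| = 0, |A ∖ B| = 19.
(a) requires |A ∖ B| = 1: false.
(b) requires |A ∩ B| > 15: false.
(c) requires |A ∩ B| / |A| ≤ 3/5: true.

(c)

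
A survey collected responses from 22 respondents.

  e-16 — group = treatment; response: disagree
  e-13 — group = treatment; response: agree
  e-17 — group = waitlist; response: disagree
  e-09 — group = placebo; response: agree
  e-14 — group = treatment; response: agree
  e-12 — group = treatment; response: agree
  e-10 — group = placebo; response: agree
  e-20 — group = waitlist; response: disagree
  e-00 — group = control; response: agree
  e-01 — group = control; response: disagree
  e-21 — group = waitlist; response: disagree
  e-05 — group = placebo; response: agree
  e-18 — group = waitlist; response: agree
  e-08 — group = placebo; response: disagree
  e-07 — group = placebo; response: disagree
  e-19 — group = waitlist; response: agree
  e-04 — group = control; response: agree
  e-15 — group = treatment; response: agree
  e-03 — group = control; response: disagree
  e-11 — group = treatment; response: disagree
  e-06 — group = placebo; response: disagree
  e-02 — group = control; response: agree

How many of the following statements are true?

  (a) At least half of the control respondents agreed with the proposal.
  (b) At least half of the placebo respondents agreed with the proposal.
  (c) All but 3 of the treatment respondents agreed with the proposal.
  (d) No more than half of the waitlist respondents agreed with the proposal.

3

(a) control: |A| = 5, |A ∩ B| = 3; needs |A ∩ B| ≥ |A ∖ B| — true.
(b) placebo: |A| = 6, |A ∩ B| = 3; needs |A ∩ B| ≥ |A ∖ B| — true.
(c) treatment: |A| = 6, |A ∩ B| = 4; needs |A ∖ B| = 3 — false.
(d) waitlist: |A| = 5, |A ∩ B| = 2; needs |A ∩ B| ≤ |A ∖ B| — true.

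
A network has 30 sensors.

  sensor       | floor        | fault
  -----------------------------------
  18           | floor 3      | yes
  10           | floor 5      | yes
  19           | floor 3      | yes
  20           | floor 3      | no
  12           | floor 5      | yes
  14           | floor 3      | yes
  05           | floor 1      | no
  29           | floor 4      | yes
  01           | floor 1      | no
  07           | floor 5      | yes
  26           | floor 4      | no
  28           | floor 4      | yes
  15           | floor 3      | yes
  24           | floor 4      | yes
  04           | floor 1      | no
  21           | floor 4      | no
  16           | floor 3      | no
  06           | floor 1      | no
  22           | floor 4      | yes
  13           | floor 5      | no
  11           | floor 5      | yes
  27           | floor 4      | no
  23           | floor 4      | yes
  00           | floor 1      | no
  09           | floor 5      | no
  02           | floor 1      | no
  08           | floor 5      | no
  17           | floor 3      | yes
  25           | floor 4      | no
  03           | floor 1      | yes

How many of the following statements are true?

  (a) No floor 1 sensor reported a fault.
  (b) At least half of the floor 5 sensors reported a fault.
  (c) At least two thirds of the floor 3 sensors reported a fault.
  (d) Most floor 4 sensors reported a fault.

(a) floor 1: |A| = 7, |A ∩ B| = 1; needs A ∩ B = ∅ (|A ∩ B| = 0) — false.
(b) floor 5: |A| = 7, |A ∩ B| = 4; needs |A ∩ B| ≥ |A ∖ B| — true.
(c) floor 3: |A| = 7, |A ∩ B| = 5; needs |A ∩ B| / |A| ≥ 2/3 — true.
(d) floor 4: |A| = 9, |A ∩ B| = 5; needs |A ∩ B| > |A ∖ B| — true.

3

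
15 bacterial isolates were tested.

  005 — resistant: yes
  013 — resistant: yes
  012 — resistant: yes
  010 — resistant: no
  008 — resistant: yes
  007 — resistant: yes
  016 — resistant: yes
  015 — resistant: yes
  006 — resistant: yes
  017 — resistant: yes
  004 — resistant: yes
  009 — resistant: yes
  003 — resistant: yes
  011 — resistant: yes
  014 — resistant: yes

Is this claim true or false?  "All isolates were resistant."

False

The determiner here denotes the relation: A ⊆ B, i.e. every element of A is in B (|A ∖ B| = 0).
|A| = 15, |A ∩ B| = 14, |A ∖ B| = 1.
So the statement is false.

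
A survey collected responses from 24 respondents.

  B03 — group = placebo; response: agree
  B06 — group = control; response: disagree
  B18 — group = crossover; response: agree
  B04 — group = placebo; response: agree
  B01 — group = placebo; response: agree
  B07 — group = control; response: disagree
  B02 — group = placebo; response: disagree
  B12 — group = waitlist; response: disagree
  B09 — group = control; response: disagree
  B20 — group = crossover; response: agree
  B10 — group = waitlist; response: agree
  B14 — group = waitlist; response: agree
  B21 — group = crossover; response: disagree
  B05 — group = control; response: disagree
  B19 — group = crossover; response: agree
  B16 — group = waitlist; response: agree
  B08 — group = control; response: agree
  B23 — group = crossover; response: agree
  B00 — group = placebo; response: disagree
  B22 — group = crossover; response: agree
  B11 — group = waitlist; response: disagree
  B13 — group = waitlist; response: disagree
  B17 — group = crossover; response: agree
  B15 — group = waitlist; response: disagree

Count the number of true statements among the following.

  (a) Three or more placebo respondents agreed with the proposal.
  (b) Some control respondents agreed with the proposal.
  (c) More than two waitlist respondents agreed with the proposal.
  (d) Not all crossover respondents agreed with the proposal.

4

(a) placebo: |A| = 5, |A ∩ B| = 3; needs |A ∩ B| ≥ 3 — true.
(b) control: |A| = 5, |A ∩ B| = 1; needs A ∩ B ≠ ∅ (|A ∩ B| ≥ 1) — true.
(c) waitlist: |A| = 7, |A ∩ B| = 3; needs |A ∩ B| > 2 — true.
(d) crossover: |A| = 7, |A ∩ B| = 6; needs A ⊄ B (|A ∖ B| ≥ 1) — true.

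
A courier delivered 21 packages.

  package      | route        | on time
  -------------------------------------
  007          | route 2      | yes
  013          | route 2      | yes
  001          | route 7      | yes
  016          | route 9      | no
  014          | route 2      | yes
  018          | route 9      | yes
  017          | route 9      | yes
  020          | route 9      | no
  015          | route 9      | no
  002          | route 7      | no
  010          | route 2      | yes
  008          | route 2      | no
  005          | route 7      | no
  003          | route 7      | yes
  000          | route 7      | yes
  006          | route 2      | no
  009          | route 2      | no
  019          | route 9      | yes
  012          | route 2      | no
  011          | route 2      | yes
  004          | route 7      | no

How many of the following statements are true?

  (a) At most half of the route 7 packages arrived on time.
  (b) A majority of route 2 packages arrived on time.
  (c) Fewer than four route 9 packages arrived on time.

(a) route 7: |A| = 6, |A ∩ B| = 3; needs |A ∩ B| ≤ |A ∖ B| — true.
(b) route 2: |A| = 9, |A ∩ B| = 5; needs |A ∩ B| > |A ∖ B| — true.
(c) route 9: |A| = 6, |A ∩ B| = 3; needs |A ∩ B| < 4 — true.

3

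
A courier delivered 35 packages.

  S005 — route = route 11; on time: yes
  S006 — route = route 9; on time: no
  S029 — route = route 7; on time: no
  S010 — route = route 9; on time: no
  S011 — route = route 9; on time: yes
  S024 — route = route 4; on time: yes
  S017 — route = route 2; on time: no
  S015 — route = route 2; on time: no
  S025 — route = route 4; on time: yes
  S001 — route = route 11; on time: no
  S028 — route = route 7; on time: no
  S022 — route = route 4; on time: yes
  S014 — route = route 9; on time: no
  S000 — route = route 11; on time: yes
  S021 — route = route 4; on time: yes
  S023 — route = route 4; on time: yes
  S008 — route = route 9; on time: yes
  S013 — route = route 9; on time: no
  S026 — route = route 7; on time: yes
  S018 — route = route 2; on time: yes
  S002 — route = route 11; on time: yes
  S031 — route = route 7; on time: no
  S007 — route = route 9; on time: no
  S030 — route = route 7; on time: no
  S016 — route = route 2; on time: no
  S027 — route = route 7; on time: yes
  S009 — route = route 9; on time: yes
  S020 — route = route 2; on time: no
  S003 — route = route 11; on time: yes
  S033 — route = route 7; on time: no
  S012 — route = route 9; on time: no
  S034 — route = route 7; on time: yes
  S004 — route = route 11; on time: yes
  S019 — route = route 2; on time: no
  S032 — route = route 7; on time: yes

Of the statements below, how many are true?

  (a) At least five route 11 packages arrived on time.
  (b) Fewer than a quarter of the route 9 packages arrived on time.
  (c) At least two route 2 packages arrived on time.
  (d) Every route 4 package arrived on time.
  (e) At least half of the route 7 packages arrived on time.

(a) route 11: |A| = 6, |A ∩ B| = 5; needs |A ∩ B| ≥ 5 — true.
(b) route 9: |A| = 9, |A ∩ B| = 3; needs |A ∩ B| / |A| < 1/4 — false.
(c) route 2: |A| = 6, |A ∩ B| = 1; needs |A ∩ B| ≥ 2 — false.
(d) route 4: |A| = 5, |A ∩ B| = 5; needs A ⊆ B, i.e. every element of A is in B (|A ∖ B| = 0) — true.
(e) route 7: |A| = 9, |A ∩ B| = 4; needs |A ∩ B| ≥ |A ∖ B| — false.

2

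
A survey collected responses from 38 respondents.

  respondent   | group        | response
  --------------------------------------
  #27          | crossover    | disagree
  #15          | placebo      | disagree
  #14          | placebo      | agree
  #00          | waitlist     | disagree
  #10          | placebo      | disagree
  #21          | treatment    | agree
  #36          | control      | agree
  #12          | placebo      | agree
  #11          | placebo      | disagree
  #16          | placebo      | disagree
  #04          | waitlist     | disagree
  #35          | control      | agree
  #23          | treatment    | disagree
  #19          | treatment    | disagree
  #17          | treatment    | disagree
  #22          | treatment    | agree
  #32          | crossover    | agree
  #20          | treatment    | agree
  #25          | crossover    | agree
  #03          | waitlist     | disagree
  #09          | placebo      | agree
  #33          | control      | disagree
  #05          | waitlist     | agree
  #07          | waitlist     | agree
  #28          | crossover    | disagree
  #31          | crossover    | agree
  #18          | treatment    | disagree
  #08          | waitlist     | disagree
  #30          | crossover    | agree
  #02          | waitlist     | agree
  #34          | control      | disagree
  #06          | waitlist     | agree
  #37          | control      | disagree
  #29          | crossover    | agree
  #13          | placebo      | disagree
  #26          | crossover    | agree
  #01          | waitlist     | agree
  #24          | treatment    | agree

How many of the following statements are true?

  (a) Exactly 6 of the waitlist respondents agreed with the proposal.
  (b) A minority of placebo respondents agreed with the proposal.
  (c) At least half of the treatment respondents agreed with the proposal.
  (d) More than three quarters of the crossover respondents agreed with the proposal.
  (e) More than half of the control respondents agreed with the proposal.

(a) waitlist: |A| = 9, |A ∩ B| = 5; needs |A ∩ B| = 6 — false.
(b) placebo: |A| = 8, |A ∩ B| = 3; needs |A ∩ B| < |A ∖ B| — true.
(c) treatment: |A| = 8, |A ∩ B| = 4; needs |A ∩ B| ≥ |A ∖ B| — true.
(d) crossover: |A| = 8, |A ∩ B| = 6; needs |A ∩ B| / |A| > 3/4 — false.
(e) control: |A| = 5, |A ∩ B| = 2; needs |A ∩ B| > |A ∖ B| — false.

2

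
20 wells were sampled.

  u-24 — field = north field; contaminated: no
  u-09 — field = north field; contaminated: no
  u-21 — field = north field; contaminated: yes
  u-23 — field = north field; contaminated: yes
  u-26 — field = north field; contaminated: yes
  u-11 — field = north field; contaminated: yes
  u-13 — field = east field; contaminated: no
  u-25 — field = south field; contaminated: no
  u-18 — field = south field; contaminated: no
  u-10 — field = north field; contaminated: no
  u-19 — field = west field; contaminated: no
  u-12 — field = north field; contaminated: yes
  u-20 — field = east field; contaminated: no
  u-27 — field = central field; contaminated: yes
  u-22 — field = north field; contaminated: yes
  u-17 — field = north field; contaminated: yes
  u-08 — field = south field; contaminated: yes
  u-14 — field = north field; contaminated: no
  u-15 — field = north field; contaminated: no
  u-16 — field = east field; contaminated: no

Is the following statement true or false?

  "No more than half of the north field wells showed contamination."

Truth condition: |A ∩ B| ≤ |A ∖ B|.
A (the restrictor) = {u-24, u-09, u-21, u-23, u-26, u-11, u-10, u-12, u-22, u-17, u-14, u-15}, |A| = 12.
A ∩ B = {u-21, u-23, u-26, u-11, u-12, u-22, u-17}, so |A ∩ B| = 7.
A ∖ B = {u-24, u-09, u-10, u-14, u-15}, so |A ∖ B| = 5.
7 > 5, so the statement is false.

False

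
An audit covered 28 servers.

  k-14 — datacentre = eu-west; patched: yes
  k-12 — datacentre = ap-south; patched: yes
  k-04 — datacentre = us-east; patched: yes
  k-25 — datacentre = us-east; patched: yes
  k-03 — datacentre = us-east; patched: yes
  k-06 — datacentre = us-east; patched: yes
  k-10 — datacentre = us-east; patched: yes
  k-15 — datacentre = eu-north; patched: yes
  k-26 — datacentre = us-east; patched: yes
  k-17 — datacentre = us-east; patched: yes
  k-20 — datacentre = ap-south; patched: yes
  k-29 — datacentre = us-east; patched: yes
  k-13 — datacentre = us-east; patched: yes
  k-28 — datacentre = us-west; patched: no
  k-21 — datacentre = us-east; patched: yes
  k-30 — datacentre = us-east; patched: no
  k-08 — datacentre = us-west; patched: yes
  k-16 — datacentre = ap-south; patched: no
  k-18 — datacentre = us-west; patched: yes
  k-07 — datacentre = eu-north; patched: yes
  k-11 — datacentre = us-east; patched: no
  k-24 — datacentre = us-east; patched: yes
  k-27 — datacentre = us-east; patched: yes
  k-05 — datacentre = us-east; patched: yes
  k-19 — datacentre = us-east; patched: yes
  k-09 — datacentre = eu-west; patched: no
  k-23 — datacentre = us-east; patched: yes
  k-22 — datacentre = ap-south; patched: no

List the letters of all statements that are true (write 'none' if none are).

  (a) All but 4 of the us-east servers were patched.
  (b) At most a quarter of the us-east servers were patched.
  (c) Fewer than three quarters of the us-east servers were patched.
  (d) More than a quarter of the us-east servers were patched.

(d)

|A| = 17, |A ∩ B| = 15, |A ∖ B| = 2.
(a) |A ∖ B| = 4: fails.
(b) |A ∩ B| / |A| ≤ 1/4: fails.
(c) |A ∩ B| / |A| < 3/4: fails.
(d) |A ∩ B| / |A| > 1/4: holds.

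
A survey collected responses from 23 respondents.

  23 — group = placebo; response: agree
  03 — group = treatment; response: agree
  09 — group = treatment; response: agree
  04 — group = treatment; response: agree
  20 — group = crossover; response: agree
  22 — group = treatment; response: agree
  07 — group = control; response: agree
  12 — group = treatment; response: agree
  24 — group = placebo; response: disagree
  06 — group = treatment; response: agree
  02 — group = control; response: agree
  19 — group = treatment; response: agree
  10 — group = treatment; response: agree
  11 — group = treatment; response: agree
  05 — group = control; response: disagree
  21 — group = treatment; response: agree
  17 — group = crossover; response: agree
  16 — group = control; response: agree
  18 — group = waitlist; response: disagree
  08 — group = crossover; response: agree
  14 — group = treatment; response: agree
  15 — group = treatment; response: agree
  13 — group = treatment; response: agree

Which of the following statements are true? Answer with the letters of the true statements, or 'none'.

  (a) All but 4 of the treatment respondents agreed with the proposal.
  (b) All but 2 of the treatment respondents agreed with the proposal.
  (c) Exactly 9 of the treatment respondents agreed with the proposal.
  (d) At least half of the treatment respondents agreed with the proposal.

(d)

|A| = 13, |A ∩ B| = 13, |A ∖ B| = 0.
(a) |A ∖ B| = 4: fails.
(b) |A ∖ B| = 2: fails.
(c) |A ∩ B| = 9: fails.
(d) |A ∩ B| ≥ |A ∖ B|: holds.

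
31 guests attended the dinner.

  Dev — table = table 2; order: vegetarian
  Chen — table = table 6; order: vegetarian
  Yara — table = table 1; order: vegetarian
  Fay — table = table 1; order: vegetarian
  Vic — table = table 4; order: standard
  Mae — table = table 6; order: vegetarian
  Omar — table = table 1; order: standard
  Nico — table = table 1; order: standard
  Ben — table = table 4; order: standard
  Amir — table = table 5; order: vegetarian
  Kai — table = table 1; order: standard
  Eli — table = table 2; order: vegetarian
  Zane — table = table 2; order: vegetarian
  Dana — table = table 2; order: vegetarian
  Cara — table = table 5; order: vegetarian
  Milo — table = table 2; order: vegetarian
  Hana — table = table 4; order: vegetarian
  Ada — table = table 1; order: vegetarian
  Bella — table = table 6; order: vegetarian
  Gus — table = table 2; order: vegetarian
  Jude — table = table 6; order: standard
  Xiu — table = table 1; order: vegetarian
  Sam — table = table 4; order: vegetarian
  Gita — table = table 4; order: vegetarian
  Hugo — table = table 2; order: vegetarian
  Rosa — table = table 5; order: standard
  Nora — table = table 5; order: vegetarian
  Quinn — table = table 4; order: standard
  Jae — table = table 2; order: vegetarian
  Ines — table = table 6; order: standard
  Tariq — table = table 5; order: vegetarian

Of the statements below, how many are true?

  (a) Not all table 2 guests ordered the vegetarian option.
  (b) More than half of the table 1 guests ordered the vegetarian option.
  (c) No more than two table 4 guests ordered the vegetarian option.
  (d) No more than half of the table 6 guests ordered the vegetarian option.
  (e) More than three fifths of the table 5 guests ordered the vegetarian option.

(a) table 2: |A| = 8, |A ∩ B| = 8; needs A ⊄ B (|A ∖ B| ≥ 1) — false.
(b) table 1: |A| = 7, |A ∩ B| = 4; needs |A ∩ B| > |A ∖ B| — true.
(c) table 4: |A| = 6, |A ∩ B| = 3; needs |A ∩ B| ≤ 2 — false.
(d) table 6: |A| = 5, |A ∩ B| = 3; needs |A ∩ B| ≤ |A ∖ B| — false.
(e) table 5: |A| = 5, |A ∩ B| = 4; needs |A ∩ B| / |A| > 3/5 — true.

2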